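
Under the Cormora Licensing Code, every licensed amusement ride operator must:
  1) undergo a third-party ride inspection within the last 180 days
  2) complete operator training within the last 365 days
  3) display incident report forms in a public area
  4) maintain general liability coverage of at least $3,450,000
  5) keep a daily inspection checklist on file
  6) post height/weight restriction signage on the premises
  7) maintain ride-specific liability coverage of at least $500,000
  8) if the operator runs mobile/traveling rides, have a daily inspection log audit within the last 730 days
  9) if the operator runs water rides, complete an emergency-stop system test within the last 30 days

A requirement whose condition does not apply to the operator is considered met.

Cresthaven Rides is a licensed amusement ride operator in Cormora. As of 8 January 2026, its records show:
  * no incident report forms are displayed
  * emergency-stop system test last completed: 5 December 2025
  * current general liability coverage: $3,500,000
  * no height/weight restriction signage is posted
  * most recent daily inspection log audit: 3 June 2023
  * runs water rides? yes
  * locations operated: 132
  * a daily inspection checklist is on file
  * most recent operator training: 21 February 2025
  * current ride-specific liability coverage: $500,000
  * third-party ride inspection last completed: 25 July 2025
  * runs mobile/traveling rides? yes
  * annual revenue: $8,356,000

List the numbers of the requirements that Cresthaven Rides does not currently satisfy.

1. third-party ride inspection 167 days ago vs limit 180 → met
2. operator training 321 days ago vs limit 365 → met
3. incident report forms absent → not met
4. general liability coverage $3,500,000 ≥ $3,450,000 → met
5. daily inspection checklist present → met
6. height/weight restriction signage absent → not met
7. ride-specific liability coverage $500,000 ≥ $500,000 → met
8. condition 'runs mobile/traveling rides' holds; daily inspection log audit 950 days ago vs limit 730 → not met
9. condition 'runs water rides' holds; emergency-stop system test 34 days ago vs limit 30 → not met
Not met: 3, 6, 8, 9

3, 6, 8, 9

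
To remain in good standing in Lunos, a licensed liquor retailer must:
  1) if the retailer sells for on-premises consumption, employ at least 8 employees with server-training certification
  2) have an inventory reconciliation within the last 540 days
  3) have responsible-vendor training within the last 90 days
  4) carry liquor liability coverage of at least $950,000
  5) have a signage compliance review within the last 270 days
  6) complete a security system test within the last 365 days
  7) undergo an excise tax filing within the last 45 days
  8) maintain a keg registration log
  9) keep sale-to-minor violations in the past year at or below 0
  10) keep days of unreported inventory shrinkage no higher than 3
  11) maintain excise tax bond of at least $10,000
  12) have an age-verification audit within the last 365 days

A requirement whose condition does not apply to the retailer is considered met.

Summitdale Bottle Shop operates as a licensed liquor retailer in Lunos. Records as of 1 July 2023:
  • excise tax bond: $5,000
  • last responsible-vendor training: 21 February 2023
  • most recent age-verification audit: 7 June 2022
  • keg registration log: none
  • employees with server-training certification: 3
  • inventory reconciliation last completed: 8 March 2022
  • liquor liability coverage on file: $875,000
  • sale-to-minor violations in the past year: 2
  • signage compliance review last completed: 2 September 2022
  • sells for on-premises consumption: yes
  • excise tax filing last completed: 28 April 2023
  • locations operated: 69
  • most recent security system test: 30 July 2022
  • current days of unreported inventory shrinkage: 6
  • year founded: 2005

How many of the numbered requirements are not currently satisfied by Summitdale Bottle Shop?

10

1. condition 'sells for on-premises consumption' holds; employees with server-training certification 3 < 8 → not met
2. inventory reconciliation 480 days ago vs limit 540 → met
3. responsible-vendor training 130 days ago vs limit 90 → not met
4. liquor liability coverage $875,000 < $950,000 → not met
5. signage compliance review 302 days ago vs limit 270 → not met
6. security system test 336 days ago vs limit 365 → met
7. excise tax filing 64 days ago vs limit 45 → not met
8. keg registration log absent → not met
9. sale-to-minor violations in the past year 2 > 0 → not met
10. days of unreported inventory shrinkage 6 > 3 → not met
11. excise tax bond $5,000 < $10,000 → not met
12. age-verification audit 389 days ago vs limit 365 → not met
Not met: 10 of 12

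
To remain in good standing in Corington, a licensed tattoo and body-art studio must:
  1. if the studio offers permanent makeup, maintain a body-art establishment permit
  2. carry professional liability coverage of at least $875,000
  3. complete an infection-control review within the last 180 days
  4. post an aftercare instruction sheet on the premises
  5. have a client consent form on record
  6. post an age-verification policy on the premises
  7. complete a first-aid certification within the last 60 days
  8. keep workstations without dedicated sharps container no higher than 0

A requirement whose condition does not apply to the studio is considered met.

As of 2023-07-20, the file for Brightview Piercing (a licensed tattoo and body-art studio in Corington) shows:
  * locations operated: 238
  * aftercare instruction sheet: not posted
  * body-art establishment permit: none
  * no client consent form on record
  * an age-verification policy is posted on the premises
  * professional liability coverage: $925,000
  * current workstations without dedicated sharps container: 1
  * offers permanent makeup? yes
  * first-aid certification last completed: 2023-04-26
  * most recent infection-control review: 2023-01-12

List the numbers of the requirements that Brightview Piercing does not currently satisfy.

1, 3, 4, 5, 7, 8

1. condition 'offers permanent makeup' holds; body-art establishment permit absent → not met
2. professional liability coverage $925,000 ≥ $875,000 → met
3. infection-control review 189 days ago vs limit 180 → not met
4. aftercare instruction sheet absent → not met
5. client consent form absent → not met
6. age-verification policy present → met
7. first-aid certification 85 days ago vs limit 60 → not met
8. workstations without dedicated sharps container 1 > 0 → not met
Not met: 1, 3, 4, 5, 7, 8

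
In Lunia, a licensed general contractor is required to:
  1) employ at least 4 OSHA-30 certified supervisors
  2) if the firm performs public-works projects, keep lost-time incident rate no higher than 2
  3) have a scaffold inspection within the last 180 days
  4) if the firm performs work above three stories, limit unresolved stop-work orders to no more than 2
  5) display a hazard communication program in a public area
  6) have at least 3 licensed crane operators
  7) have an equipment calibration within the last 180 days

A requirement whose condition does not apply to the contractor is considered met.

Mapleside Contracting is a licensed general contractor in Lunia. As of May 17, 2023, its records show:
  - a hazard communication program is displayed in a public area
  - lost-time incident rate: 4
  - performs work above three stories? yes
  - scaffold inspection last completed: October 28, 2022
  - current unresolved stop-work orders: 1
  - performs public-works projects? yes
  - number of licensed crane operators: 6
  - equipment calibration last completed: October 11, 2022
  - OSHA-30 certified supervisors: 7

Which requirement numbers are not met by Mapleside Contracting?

1. OSHA-30 certified supervisors 7 ≥ 4 → met
2. condition 'performs public-works projects' holds; lost-time incident rate 4 > 2 → not met
3. scaffold inspection 201 days ago vs limit 180 → not met
4. condition 'performs work above three stories' holds; unresolved stop-work orders 1 ≤ 2 → met
5. hazard communication program present → met
6. licensed crane operators 6 ≥ 3 → met
7. equipment calibration 218 days ago vs limit 180 → not met
Not met: 2, 3, 7

2, 3, 7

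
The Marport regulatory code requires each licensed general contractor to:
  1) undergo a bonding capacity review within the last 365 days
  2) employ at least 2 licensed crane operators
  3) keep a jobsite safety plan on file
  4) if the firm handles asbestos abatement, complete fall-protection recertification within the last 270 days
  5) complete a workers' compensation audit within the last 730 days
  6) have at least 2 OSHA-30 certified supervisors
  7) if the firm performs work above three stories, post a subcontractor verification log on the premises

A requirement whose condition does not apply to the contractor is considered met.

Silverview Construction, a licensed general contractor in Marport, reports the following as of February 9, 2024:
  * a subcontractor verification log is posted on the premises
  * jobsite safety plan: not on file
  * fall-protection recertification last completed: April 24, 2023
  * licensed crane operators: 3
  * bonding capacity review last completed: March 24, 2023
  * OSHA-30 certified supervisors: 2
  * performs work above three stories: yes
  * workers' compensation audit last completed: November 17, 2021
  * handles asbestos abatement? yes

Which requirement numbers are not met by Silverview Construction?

3, 4, 5

1. bonding capacity review 322 days ago vs limit 365 → met
2. licensed crane operators 3 ≥ 2 → met
3. jobsite safety plan absent → not met
4. condition 'handles asbestos abatement' holds; fall-protection recertification 291 days ago vs limit 270 → not met
5. workers' compensation audit 814 days ago vs limit 730 → not met
6. OSHA-30 certified supervisors 2 ≥ 2 → met
7. condition 'performs work above three stories' holds; subcontractor verification log present → met
Not met: 3, 4, 5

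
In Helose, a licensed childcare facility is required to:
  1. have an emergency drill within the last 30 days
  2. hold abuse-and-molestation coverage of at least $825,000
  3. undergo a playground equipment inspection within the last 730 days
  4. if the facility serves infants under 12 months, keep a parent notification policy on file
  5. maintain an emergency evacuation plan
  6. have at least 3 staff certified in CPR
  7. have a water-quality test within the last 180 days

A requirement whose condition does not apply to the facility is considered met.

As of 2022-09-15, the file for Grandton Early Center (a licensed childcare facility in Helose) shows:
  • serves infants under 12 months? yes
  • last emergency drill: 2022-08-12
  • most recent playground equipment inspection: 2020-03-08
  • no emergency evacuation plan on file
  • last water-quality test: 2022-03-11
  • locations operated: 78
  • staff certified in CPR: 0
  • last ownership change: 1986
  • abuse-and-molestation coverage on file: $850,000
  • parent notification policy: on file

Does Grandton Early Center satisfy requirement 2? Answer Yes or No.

2. abuse-and-molestation coverage $850,000 ≥ $825,000 → met

Yes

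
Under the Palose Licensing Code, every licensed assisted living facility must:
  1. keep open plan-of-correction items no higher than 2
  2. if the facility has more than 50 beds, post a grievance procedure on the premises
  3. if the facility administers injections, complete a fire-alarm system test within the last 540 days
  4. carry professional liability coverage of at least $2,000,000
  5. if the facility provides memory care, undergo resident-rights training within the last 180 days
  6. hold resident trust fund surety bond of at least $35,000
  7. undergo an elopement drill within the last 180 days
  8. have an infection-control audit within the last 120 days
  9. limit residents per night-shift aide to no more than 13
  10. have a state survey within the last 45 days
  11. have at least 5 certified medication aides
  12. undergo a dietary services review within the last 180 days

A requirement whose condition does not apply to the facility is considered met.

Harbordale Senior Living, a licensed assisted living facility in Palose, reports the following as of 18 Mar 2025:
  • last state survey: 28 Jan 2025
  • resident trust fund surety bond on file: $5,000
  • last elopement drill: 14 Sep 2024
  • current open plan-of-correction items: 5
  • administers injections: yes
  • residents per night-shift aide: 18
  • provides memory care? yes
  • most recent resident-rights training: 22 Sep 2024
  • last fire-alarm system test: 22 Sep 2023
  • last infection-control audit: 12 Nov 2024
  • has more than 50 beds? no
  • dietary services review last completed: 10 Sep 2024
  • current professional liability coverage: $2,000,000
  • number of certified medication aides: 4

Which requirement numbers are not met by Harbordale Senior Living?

1, 3, 6, 7, 8, 9, 10, 11, 12

1. open plan-of-correction items 5 > 2 → not met
2. condition 'has more than 50 beds' does not hold → requirement n/a → met
3. condition 'administers injections' holds; fire-alarm system test 543 days ago vs limit 540 → not met
4. professional liability coverage $2,000,000 ≥ $2,000,000 → met
5. condition 'provides memory care' holds; resident-rights training 177 days ago vs limit 180 → met
6. resident trust fund surety bond $5,000 < $35,000 → not met
7. elopement drill 185 days ago vs limit 180 → not met
8. infection-control audit 126 days ago vs limit 120 → not met
9. residents per night-shift aide 18 > 13 → not met
10. state survey 49 days ago vs limit 45 → not met
11. certified medication aides 4 < 5 → not met
12. dietary services review 189 days ago vs limit 180 → not met
Not met: 1, 3, 6, 7, 8, 9, 10, 11, 12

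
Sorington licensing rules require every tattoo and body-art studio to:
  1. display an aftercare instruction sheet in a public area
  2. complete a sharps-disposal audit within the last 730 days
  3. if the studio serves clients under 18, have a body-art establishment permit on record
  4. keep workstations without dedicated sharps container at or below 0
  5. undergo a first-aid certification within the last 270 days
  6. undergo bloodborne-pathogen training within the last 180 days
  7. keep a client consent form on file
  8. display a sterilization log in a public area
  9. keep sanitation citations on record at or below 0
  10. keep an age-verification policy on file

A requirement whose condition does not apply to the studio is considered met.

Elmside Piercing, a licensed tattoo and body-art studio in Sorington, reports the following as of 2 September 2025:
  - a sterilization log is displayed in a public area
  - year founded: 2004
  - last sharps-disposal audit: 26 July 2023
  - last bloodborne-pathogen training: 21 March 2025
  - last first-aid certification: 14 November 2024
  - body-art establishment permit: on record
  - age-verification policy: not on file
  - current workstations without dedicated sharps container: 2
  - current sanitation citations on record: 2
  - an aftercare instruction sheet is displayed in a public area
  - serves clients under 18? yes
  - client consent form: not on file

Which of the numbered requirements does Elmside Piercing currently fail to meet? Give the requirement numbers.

1. aftercare instruction sheet present → met
2. sharps-disposal audit 769 days ago vs limit 730 → not met
3. condition 'serves clients under 18' holds; body-art establishment permit present → met
4. workstations without dedicated sharps container 2 > 0 → not met
5. first-aid certification 292 days ago vs limit 270 → not met
6. bloodborne-pathogen training 165 days ago vs limit 180 → met
7. client consent form absent → not met
8. sterilization log present → met
9. sanitation citations on record 2 > 0 → not met
10. age-verification policy absent → not met
Not met: 2, 4, 5, 7, 9, 10

2, 4, 5, 7, 9, 10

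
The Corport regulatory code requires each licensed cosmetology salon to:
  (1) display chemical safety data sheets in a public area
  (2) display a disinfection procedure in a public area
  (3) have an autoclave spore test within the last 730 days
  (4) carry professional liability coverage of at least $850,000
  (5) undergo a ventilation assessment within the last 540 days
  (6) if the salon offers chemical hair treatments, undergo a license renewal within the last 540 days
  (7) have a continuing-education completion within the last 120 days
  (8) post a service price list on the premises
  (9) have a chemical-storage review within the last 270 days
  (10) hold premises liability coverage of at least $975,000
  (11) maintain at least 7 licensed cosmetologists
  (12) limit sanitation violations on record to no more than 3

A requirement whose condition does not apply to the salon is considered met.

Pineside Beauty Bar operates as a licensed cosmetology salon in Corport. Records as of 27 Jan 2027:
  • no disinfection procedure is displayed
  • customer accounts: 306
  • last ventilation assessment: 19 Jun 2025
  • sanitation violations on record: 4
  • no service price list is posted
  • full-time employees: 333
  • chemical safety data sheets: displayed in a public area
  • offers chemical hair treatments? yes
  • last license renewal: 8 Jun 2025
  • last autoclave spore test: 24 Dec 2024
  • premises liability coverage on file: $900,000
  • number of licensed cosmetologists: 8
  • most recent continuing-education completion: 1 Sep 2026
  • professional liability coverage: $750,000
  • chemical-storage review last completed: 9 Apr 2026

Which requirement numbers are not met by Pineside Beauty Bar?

2, 3, 4, 5, 6, 7, 8, 9, 10, 12

1. chemical safety data sheets present → met
2. disinfection procedure absent → not met
3. autoclave spore test 764 days ago vs limit 730 → not met
4. professional liability coverage $750,000 < $850,000 → not met
5. ventilation assessment 587 days ago vs limit 540 → not met
6. condition 'offers chemical hair treatments' holds; license renewal 598 days ago vs limit 540 → not met
7. continuing-education completion 148 days ago vs limit 120 → not met
8. service price list absent → not met
9. chemical-storage review 293 days ago vs limit 270 → not met
10. premises liability coverage $900,000 < $975,000 → not met
11. licensed cosmetologists 8 ≥ 7 → met
12. sanitation violations on record 4 > 3 → not met
Not met: 2, 3, 4, 5, 6, 7, 8, 9, 10, 12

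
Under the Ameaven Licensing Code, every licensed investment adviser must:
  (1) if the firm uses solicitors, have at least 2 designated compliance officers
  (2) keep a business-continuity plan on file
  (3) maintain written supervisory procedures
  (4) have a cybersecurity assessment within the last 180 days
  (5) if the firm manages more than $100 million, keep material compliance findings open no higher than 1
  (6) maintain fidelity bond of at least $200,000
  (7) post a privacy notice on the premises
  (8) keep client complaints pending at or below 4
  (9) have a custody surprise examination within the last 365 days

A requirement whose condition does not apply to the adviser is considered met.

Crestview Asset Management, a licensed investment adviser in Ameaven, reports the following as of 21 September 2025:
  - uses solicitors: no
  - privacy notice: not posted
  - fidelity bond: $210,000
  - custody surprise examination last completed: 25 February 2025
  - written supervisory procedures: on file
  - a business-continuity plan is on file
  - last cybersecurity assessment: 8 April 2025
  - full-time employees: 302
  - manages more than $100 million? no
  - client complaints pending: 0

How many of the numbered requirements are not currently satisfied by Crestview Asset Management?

1

1. condition 'uses solicitors' does not hold → requirement n/a → met
2. business-continuity plan present → met
3. written supervisory procedures present → met
4. cybersecurity assessment 166 days ago vs limit 180 → met
5. condition 'manages more than $100 million' does not hold → requirement n/a → met
6. fidelity bond $210,000 ≥ $200,000 → met
7. privacy notice absent → not met
8. client complaints pending 0 ≤ 4 → met
9. custody surprise examination 208 days ago vs limit 365 → met
Not met: 1 of 9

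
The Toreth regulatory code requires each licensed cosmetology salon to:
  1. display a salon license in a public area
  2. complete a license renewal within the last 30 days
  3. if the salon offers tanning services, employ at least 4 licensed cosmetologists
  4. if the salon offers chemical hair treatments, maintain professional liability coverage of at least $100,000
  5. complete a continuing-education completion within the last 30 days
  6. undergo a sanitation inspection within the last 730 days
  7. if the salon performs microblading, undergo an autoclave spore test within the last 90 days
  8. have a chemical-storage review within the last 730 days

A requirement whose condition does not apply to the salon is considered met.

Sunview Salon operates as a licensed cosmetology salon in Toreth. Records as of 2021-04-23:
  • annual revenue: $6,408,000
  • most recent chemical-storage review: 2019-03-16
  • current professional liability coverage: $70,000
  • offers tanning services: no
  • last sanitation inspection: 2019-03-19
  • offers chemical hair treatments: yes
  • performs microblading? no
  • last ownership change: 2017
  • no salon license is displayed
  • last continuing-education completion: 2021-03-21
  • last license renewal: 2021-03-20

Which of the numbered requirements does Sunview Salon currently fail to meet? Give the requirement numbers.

1, 2, 4, 5, 6, 8

1. salon license absent → not met
2. license renewal 34 days ago vs limit 30 → not met
3. condition 'offers tanning services' does not hold → requirement n/a → met
4. condition 'offers chemical hair treatments' holds; professional liability coverage $70,000 < $100,000 → not met
5. continuing-education completion 33 days ago vs limit 30 → not met
6. sanitation inspection 766 days ago vs limit 730 → not met
7. condition 'performs microblading' does not hold → requirement n/a → met
8. chemical-storage review 769 days ago vs limit 730 → not met
Not met: 1, 2, 4, 5, 6, 8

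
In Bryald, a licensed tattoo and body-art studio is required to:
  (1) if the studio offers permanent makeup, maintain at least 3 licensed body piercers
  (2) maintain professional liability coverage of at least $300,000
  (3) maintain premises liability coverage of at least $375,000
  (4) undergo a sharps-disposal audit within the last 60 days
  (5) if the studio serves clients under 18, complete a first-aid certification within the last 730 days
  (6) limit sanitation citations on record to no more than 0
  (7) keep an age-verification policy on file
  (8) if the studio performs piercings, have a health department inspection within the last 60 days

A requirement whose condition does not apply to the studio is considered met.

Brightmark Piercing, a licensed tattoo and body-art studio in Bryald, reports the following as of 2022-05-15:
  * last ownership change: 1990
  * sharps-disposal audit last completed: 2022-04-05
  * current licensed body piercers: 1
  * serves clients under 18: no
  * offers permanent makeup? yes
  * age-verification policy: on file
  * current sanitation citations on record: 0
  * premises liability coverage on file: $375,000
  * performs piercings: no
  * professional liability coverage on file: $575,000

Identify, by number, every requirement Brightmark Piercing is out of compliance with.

1. condition 'offers permanent makeup' holds; licensed body piercers 1 < 3 → not met
2. professional liability coverage $575,000 ≥ $300,000 → met
3. premises liability coverage $375,000 ≥ $375,000 → met
4. sharps-disposal audit 40 days ago vs limit 60 → met
5. condition 'serves clients under 18' does not hold → requirement n/a → met
6. sanitation citations on record 0 ≤ 0 → met
7. age-verification policy present → met
8. condition 'performs piercings' does not hold → requirement n/a → met
Not met: 1

1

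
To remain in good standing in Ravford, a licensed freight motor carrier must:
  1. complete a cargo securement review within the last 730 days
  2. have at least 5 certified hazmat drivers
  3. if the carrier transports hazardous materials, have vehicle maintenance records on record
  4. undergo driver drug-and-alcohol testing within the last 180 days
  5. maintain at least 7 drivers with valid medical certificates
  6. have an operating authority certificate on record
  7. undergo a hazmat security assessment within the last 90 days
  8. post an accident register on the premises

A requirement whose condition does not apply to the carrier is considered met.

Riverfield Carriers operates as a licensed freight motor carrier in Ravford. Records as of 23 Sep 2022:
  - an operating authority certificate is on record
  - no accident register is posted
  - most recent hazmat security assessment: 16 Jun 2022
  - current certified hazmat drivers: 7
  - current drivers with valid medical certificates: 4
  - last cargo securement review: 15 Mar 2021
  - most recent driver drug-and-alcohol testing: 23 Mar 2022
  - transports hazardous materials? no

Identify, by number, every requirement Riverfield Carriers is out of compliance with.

4, 5, 7, 8

1. cargo securement review 557 days ago vs limit 730 → met
2. certified hazmat drivers 7 ≥ 5 → met
3. condition 'transports hazardous materials' does not hold → requirement n/a → met
4. driver drug-and-alcohol testing 184 days ago vs limit 180 → not met
5. drivers with valid medical certificates 4 < 7 → not met
6. operating authority certificate present → met
7. hazmat security assessment 99 days ago vs limit 90 → not met
8. accident register absent → not met
Not met: 4, 5, 7, 8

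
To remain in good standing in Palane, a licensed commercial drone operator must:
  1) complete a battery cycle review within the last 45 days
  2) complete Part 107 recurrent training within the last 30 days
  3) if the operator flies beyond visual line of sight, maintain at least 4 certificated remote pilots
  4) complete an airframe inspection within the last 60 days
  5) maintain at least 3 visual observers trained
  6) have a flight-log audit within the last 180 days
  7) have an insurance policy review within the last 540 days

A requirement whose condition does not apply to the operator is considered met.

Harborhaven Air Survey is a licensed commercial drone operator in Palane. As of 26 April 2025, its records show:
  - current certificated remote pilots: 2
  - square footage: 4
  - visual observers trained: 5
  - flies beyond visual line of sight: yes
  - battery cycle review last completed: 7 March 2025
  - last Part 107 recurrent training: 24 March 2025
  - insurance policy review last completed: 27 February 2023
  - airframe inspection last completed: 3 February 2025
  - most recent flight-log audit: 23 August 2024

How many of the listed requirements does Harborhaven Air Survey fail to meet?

1. battery cycle review 50 days ago vs limit 45 → not met
2. Part 107 recurrent training 33 days ago vs limit 30 → not met
3. condition 'flies beyond visual line of sight' holds; certificated remote pilots 2 < 4 → not met
4. airframe inspection 82 days ago vs limit 60 → not met
5. visual observers trained 5 ≥ 3 → met
6. flight-log audit 246 days ago vs limit 180 → not met
7. insurance policy review 789 days ago vs limit 540 → not met
Not met: 6 of 7

6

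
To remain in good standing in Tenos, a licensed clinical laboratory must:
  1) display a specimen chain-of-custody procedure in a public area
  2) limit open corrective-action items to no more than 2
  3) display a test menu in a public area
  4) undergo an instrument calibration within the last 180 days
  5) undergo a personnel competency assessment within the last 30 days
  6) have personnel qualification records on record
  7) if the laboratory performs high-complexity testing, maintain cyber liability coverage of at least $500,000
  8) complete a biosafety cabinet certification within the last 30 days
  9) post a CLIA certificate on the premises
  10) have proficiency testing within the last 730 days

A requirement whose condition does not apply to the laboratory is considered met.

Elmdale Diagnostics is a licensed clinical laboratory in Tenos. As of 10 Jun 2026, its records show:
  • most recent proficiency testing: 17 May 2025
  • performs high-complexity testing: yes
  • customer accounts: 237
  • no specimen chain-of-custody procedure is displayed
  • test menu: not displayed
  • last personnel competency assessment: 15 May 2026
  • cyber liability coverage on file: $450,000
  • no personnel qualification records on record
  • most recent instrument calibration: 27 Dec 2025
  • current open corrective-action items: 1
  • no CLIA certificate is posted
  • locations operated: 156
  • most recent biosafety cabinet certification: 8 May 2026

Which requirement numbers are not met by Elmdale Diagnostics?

1, 3, 6, 7, 8, 9

1. specimen chain-of-custody procedure absent → not met
2. open corrective-action items 1 ≤ 2 → met
3. test menu absent → not met
4. instrument calibration 165 days ago vs limit 180 → met
5. personnel competency assessment 26 days ago vs limit 30 → met
6. personnel qualification records absent → not met
7. condition 'performs high-complexity testing' holds; cyber liability coverage $450,000 < $500,000 → not met
8. biosafety cabinet certification 33 days ago vs limit 30 → not met
9. CLIA certificate absent → not met
10. proficiency testing 389 days ago vs limit 730 → met
Not met: 1, 3, 6, 7, 8, 9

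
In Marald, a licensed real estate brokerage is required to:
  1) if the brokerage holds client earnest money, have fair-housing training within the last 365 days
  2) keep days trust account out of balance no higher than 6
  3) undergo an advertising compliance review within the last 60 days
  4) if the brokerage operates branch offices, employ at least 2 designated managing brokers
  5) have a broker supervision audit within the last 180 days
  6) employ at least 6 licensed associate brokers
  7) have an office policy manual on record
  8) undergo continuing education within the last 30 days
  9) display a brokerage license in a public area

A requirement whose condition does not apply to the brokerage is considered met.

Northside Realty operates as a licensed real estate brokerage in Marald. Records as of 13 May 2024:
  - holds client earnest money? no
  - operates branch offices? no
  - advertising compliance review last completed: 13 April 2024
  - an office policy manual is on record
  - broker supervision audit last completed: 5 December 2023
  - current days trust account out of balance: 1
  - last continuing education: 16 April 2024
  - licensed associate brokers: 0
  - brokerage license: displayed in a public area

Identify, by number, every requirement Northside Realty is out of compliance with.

1. condition 'holds client earnest money' does not hold → requirement n/a → met
2. days trust account out of balance 1 ≤ 6 → met
3. advertising compliance review 30 days ago vs limit 60 → met
4. condition 'operates branch offices' does not hold → requirement n/a → met
5. broker supervision audit 160 days ago vs limit 180 → met
6. licensed associate brokers 0 < 6 → not met
7. office policy manual present → met
8. continuing education 27 days ago vs limit 30 → met
9. brokerage license present → met
Not met: 6

6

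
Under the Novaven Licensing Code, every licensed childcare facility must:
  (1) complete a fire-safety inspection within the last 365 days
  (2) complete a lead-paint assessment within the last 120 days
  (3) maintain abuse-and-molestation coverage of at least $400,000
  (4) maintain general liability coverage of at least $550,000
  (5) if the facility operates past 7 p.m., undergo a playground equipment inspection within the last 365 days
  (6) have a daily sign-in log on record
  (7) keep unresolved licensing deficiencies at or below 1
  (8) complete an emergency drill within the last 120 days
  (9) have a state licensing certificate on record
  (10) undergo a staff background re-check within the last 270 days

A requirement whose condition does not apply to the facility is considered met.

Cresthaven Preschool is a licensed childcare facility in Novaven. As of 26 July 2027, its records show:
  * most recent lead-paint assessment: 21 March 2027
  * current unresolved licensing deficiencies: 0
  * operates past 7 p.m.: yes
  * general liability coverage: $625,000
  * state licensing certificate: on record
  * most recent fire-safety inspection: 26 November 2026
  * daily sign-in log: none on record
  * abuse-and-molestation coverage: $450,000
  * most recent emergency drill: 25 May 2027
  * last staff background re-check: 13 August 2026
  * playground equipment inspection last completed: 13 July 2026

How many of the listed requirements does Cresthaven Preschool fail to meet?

1. fire-safety inspection 242 days ago vs limit 365 → met
2. lead-paint assessment 127 days ago vs limit 120 → not met
3. abuse-and-molestation coverage $450,000 ≥ $400,000 → met
4. general liability coverage $625,000 ≥ $550,000 → met
5. condition 'operates past 7 p.m.' holds; playground equipment inspection 378 days ago vs limit 365 → not met
6. daily sign-in log absent → not met
7. unresolved licensing deficiencies 0 ≤ 1 → met
8. emergency drill 62 days ago vs limit 120 → met
9. state licensing certificate present → met
10. staff background re-check 347 days ago vs limit 270 → not met
Not met: 4 of 10

4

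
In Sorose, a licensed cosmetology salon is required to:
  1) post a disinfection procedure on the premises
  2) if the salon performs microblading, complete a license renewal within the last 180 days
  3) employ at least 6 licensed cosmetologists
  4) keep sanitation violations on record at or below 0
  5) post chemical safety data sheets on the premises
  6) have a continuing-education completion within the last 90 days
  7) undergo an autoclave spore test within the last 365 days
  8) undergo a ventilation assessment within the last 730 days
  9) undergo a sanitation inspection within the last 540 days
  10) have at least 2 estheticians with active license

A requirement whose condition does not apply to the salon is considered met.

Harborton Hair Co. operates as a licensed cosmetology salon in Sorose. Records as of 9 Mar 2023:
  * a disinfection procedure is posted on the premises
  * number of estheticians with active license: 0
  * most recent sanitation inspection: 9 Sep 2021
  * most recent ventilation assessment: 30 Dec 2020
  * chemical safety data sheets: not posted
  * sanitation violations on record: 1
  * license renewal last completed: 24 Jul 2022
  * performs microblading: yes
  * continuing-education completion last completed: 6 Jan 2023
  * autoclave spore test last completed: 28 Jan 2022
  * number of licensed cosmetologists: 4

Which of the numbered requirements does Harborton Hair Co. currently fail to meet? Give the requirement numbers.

2, 3, 4, 5, 7, 8, 9, 10

1. disinfection procedure present → met
2. condition 'performs microblading' holds; license renewal 228 days ago vs limit 180 → not met
3. licensed cosmetologists 4 < 6 → not met
4. sanitation violations on record 1 > 0 → not met
5. chemical safety data sheets absent → not met
6. continuing-education completion 62 days ago vs limit 90 → met
7. autoclave spore test 405 days ago vs limit 365 → not met
8. ventilation assessment 799 days ago vs limit 730 → not met
9. sanitation inspection 546 days ago vs limit 540 → not met
10. estheticians with active license 0 < 2 → not met
Not met: 2, 3, 4, 5, 7, 8, 9, 10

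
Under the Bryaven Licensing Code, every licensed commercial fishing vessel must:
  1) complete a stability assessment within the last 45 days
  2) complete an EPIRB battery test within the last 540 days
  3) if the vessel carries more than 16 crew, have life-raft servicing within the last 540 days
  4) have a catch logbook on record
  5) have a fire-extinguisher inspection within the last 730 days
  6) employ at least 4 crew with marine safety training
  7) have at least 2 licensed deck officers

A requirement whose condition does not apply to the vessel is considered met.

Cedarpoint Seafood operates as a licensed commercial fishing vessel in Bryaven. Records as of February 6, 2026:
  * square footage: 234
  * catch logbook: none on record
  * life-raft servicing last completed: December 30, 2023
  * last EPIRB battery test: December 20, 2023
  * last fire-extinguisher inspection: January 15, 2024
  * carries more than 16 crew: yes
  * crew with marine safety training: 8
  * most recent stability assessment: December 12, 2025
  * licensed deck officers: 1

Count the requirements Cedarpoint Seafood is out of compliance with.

6

1. stability assessment 56 days ago vs limit 45 → not met
2. EPIRB battery test 779 days ago vs limit 540 → not met
3. condition 'carries more than 16 crew' holds; life-raft servicing 769 days ago vs limit 540 → not met
4. catch logbook absent → not met
5. fire-extinguisher inspection 753 days ago vs limit 730 → not met
6. crew with marine safety training 8 ≥ 4 → met
7. licensed deck officers 1 < 2 → not met
Not met: 6 of 7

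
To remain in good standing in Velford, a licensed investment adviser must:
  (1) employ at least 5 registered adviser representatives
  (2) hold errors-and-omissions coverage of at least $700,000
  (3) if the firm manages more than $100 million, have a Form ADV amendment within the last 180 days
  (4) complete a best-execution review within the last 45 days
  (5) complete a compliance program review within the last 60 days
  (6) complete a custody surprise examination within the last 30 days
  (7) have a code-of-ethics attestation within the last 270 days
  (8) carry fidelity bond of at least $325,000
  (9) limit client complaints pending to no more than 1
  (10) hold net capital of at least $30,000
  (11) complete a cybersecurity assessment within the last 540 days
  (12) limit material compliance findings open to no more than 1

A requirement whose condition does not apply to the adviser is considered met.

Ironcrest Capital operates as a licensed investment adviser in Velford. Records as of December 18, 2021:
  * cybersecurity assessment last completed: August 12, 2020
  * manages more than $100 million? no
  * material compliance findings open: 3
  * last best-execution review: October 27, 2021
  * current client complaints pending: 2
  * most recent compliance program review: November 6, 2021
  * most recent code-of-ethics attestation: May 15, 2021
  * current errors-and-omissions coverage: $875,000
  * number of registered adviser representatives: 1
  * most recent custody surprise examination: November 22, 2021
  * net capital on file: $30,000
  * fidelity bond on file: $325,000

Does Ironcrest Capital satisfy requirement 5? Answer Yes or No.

5. compliance program review 42 days ago vs limit 60 → met

Yes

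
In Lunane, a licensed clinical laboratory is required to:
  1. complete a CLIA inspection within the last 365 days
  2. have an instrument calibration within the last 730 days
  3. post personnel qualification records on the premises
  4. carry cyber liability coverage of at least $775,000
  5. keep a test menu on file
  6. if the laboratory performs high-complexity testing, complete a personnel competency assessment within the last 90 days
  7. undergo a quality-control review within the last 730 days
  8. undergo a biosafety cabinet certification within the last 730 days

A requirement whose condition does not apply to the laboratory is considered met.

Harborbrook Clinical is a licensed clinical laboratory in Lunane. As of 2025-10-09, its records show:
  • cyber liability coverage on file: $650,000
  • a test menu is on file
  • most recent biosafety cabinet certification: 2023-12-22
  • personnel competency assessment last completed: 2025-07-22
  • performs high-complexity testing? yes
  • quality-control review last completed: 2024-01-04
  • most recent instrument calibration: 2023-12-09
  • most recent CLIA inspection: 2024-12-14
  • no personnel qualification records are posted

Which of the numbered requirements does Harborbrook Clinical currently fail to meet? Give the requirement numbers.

1. CLIA inspection 299 days ago vs limit 365 → met
2. instrument calibration 670 days ago vs limit 730 → met
3. personnel qualification records absent → not met
4. cyber liability coverage $650,000 < $775,000 → not met
5. test menu present → met
6. condition 'performs high-complexity testing' holds; personnel competency assessment 79 days ago vs limit 90 → met
7. quality-control review 644 days ago vs limit 730 → met
8. biosafety cabinet certification 657 days ago vs limit 730 → met
Not met: 3, 4

3, 4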